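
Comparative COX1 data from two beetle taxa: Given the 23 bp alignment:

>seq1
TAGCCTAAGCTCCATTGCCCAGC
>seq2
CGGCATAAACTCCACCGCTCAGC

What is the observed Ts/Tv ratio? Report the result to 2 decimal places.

6.00

Transitions are A↔G and C↔T; transversions are all other mismatches.
Transitions: 6. Transversions: 1.
R = 6/1 = 6.00.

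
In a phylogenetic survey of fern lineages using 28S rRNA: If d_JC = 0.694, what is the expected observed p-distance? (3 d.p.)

0.453

p = (3/4)(1 − e^(−4d/3)) = 0.75 × (1 − e^(-0.925333)) = 0.75 × (1 − 0.396399) = 0.452701.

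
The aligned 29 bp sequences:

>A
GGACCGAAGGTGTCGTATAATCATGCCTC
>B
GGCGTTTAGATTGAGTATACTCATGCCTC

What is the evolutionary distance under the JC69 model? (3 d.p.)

0.462

The sequences differ at 10 of 29 sites (3, 4, 5, 6, 7, 10, 12, 13, 14, 20), so p = 10/29 ≈ 0.344828.
d = −(3/4) ln(1 − 4p/3) = −0.75 ln(1 − 0.459771) = −0.75 ln(0.540229)
  = −0.75 × (-0.615762) = 0.461822 substitutions/site.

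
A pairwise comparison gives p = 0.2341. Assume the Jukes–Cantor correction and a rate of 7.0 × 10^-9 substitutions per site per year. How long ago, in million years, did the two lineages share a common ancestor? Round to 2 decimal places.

20.04

d = −(3/4) ln(1 − 4p/3) = −0.75 ln(1 − 0.312133) = −0.75 ln(0.687867)
  = −0.75 × (-0.374160) = 0.280620 substitutions/site.
Under a molecular clock d = 2μt, so t = d/(2μ) = 0.280620 / (2 × 7.0 × 10^-9) = 20.04 million years.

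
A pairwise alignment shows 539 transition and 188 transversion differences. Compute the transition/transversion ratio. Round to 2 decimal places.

R = 539/188 = 2.867021… ≈ 2.87 (to 2 d.p.).

2.87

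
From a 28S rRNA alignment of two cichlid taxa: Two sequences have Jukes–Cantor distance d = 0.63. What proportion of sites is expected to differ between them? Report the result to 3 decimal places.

0.426

p = (3/4)(1 − e^(−4d/3)) = 0.75 × (1 − e^(-0.84)) = 0.75 × (1 − 0.431711) = 0.426217.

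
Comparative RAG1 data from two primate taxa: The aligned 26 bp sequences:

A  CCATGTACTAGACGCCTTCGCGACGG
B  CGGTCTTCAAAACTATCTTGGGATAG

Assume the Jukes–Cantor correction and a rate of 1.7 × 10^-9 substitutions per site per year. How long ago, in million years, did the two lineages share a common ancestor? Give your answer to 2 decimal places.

The sequences differ at 14 of 26 sites, so p = 14/26 ≈ 0.538462.
d = −(3/4) ln(1 − 4p/3) = −0.75 ln(1 − 0.717949) = −0.75 ln(0.282051)
  = −0.75 × (-1.265667) = 0.949250 substitutions/site.
Under a molecular clock d = 2μt, so t = d/(2μ) = 0.949250 / (2 × 1.7 × 10^-9) = 279.19 million years.

279.19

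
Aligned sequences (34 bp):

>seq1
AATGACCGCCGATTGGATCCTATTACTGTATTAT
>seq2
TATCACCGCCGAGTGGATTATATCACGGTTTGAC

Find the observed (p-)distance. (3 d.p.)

0.294

The sequences differ at 10 of 34 positions (sites 1, 4, 13, 19, 20, 24, 27, 30, 32, 34).
p = 10/34 = 0.294117… ≈ 0.294 (to 3 d.p.).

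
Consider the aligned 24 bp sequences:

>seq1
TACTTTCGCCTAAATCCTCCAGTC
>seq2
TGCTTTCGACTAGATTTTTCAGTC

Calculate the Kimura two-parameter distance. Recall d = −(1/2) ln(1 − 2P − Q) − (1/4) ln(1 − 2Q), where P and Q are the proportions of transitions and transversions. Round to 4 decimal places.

0.3283

Of 24 sites, 5 differences are transitions and 1 are transversions, so P = 5/24 ≈ 0.208333 and Q = 1/24 ≈ 0.041667.
Under the Kimura two-parameter model, d = −½ ln(1 − 2P − Q) − ¼ ln(1 − 2Q).
1 − 2P − Q = 0.541667, giving −½ ln(0.541667) = 0.306552.
1 − 2Q = 0.916666, giving −¼ ln(0.916666) = 0.021753.
d = 0.306552 + 0.021753 = 0.328305.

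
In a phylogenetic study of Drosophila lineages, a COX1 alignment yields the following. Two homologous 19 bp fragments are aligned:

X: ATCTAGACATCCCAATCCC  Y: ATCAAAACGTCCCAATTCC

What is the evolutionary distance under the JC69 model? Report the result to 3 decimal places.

The sequences differ at 4 of 19 sites (4, 6, 9, 17), so p = 4/19 ≈ 0.210526.
d = −(3/4) ln(1 − 4p/3) = −0.75 ln(1 − 0.280701) = −0.75 ln(0.719299)
  = −0.75 × (-0.329478) = 0.247109 substitutions/site.

0.247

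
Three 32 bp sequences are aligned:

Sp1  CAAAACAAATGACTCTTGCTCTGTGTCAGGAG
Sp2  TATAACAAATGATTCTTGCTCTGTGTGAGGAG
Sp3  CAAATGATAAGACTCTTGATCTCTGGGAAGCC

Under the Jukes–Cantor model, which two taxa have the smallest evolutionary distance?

Sp1 and Sp2

Sp1–Sp2: 4/32 differ, p = 0.125, d = 0.137.
Sp1–Sp3: 11/32 differ, p = 0.344, d = 0.460.
Sp2–Sp3: 13/32 differ, p = 0.406, d = 0.585.
The smallest distance is between Sp1 and Sp2.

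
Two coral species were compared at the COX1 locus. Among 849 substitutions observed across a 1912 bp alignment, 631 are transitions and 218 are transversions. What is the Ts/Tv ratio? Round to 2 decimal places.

R = 631/218 = 2.894495… ≈ 2.89 (to 2 d.p.).

2.89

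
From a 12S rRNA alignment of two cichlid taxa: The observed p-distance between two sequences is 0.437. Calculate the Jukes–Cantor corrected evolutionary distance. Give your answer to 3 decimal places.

0.655

d = −(3/4) ln(1 − 4p/3) = −0.75 ln(1 − 0.582667) = −0.75 ln(0.417333)
  = −0.75 × (-0.873871) = 0.655403 substitutions/site.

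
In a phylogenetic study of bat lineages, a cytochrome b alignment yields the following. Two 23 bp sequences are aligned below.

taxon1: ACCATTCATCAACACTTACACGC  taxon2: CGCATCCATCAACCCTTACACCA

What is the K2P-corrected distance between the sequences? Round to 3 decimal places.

0.324

Of 23 sites, 1 differences are transitions and 5 are transversions, so P = 1/23 ≈ 0.043478 and Q = 5/23 ≈ 0.217391.
Under the Kimura two-parameter model, d = −½ ln(1 − 2P − Q) − ¼ ln(1 − 2Q).
1 − 2P − Q = 0.695653, giving −½ ln(0.695653) = 0.181452.
1 − 2Q = 0.565218, giving −¼ ln(0.565218) = 0.142636.
d = 0.181452 + 0.142636 = 0.324088.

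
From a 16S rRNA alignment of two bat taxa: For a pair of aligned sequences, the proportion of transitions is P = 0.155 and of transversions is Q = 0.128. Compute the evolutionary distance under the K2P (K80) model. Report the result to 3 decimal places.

Under the Kimura two-parameter model, d = −½ ln(1 − 2P − Q) − ¼ ln(1 − 2Q).
1 − 2P − Q = 0.562, giving −½ ln(0.562) = 0.288127.
1 − 2Q = 0.744, giving −¼ ln(0.744) = 0.073929.
d = 0.288127 + 0.073929 = 0.362056.

0.362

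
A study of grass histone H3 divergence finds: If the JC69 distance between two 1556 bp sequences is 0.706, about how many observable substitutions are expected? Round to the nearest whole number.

Invert JC69: p = (3/4)(1 − e^(−4d/3)) = 0.75 × (1 − e^(-0.941333)) = 0.75 × (1 − 0.390107) = 0.457420.
Expected differing sites = pL ≈ 0.457420 × 1556 = 711.74552 ≈ 712.

712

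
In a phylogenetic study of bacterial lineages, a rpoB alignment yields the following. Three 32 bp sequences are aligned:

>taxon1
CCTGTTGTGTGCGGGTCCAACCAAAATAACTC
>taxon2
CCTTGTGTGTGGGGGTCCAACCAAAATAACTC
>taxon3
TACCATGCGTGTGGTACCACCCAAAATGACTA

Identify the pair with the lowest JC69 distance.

taxon1 and taxon2

taxon1–taxon2: 3/32 differ, p = 0.094, d = 0.100.
taxon1–taxon3: 12/32 differ, p = 0.375, d = 0.520.
taxon2–taxon3: 12/32 differ, p = 0.375, d = 0.520.
The smallest distance is between taxon1 and taxon2.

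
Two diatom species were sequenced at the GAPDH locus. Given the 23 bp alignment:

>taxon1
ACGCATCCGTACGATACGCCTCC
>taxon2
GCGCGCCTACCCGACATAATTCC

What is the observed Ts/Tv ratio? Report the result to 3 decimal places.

5.000

Transitions are A↔G and C↔T; transversions are all other mismatches.
Transitions: 10. Transversions: 2.
R = 10/2 = 5.000.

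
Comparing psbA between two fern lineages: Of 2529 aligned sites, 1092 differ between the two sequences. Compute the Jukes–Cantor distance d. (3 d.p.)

p = 1092/2529 ≈ 0.431791.
d = −(3/4) ln(1 − 4p/3) = −0.75 ln(1 − 0.575721) = −0.75 ln(0.424279)
  = −0.75 × (-0.857364) = 0.643023 substitutions/site.

0.643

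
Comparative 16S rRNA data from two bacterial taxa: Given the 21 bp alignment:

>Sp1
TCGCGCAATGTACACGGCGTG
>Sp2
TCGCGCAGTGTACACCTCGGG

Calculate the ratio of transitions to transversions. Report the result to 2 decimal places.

Transitions are A↔G and C↔T; transversions are all other mismatches.
Transitions: 1. Transversions: 3.
R = 1/3 = 0.333333… ≈ 0.33 (to 2 d.p.).

0.33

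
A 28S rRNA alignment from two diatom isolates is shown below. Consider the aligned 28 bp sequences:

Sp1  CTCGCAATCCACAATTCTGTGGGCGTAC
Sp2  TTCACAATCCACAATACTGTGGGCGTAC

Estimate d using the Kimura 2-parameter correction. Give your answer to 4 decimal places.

0.1169

Of 28 sites, 2 differences are transitions and 1 are transversions, so P = 2/28 ≈ 0.071429 and Q = 1/28 ≈ 0.035714.
Under the Kimura two-parameter model, d = −½ ln(1 − 2P − Q) − ¼ ln(1 − 2Q).
1 − 2P − Q = 0.821428, giving −½ ln(0.821428) = 0.098355.
1 − 2Q = 0.928572, giving −¼ ln(0.928572) = 0.018527.
d = 0.098355 + 0.018527 = 0.116882.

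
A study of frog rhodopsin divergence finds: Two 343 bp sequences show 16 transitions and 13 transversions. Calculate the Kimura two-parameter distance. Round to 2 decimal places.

P = 16/343 ≈ 0.046647 and Q = 13/343 ≈ 0.037901.
Under the Kimura two-parameter model, d = −½ ln(1 − 2P − Q) − ¼ ln(1 − 2Q).
1 − 2P − Q = 0.868805, giving −½ ln(0.868805) = 0.070318.
1 − 2Q = 0.924198, giving −¼ ln(0.924198) = 0.019707.
d = 0.070318 + 0.019707 = 0.090025.

0.09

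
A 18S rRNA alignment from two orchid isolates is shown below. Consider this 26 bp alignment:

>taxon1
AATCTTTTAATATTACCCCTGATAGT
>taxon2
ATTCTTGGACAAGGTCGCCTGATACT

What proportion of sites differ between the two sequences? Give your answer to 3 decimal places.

The sequences differ at 10 of 26 positions (sites 2, 7, 8, 10, 11, 13, 14, 15, 17, 25).
p = 10/26 = 0.384615… ≈ 0.385 (to 3 d.p.).

0.385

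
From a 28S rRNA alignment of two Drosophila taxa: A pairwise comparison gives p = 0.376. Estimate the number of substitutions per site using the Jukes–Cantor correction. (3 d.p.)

d = −(3/4) ln(1 − 4p/3) = −0.75 ln(1 − 0.501333) = −0.75 ln(0.498667)
  = −0.75 × (-0.695817) = 0.521863 substitutions/site.

0.522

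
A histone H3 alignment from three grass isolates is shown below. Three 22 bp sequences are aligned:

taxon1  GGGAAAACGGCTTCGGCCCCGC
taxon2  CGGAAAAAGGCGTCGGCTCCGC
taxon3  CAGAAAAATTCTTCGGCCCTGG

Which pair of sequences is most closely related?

taxon1 and taxon2

taxon1–taxon2: 4/22 differ, p = 0.182, d = 0.208.
taxon1–taxon3: 7/22 differ, p = 0.318, d = 0.414.
taxon2–taxon3: 7/22 differ, p = 0.318, d = 0.414.
The smallest distance is between taxon1 and taxon2.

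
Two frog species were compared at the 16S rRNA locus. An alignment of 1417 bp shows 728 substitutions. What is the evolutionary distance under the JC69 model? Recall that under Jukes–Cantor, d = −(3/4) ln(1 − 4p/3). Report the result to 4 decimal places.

p = 728/1417 ≈ 0.513761.
d = −(3/4) ln(1 − 4p/3) = −0.75 ln(1 − 0.685015) = −0.75 ln(0.314985)
  = −0.75 × (-1.155230) = 0.866423 substitutions/site.

0.8664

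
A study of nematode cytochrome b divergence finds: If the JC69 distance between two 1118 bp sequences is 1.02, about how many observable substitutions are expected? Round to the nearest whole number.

Invert JC69: p = (3/4)(1 − e^(−4d/3)) = 0.75 × (1 − e^(-1.36)) = 0.75 × (1 − 0.256661) = 0.557504.
Expected differing sites = pL ≈ 0.557504 × 1118 = 623.289472 ≈ 623.

623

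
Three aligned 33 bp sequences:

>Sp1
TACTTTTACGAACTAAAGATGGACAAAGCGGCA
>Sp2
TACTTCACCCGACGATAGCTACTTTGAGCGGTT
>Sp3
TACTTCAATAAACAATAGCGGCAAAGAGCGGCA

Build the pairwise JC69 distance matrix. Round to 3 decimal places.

Sp1–Sp2: 16/33 sites differ → p ≈ 0.484848, d = −0.75 ln(1 − 0.646464) = 0.779827 ≈ 0.780.
Sp1–Sp3: 11/33 sites differ → p ≈ 0.333333, d = −0.75 ln(1 − 0.444444) = 0.440839 ≈ 0.441.
Sp2–Sp3: 12/33 sites differ → p ≈ 0.363636, d = −0.75 ln(1 − 0.484848) = 0.497470 ≈ 0.497.

d(Sp1,Sp2) = 0.780, d(Sp1,Sp3) = 0.441, d(Sp2,Sp3) = 0.497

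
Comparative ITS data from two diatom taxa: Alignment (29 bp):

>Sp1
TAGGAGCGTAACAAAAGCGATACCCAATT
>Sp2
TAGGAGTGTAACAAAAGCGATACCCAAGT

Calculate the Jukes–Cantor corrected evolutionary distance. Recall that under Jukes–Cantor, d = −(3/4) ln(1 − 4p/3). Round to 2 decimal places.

The sequences differ at 2 of 29 sites (7, 28), so p = 2/29 ≈ 0.068966.
d = −(3/4) ln(1 − 4p/3) = −0.75 ln(1 − 0.091955) = −0.75 ln(0.908045)
  = −0.75 × (-0.096461) = 0.072346 substitutions/site.

0.07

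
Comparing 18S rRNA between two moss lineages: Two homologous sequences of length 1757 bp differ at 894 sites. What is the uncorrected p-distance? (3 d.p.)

p = 894/1757 = 0.508821… ≈ 0.509 (to 3 d.p.).

0.509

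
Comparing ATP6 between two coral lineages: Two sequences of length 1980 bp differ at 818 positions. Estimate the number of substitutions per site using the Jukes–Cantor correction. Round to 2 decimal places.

p = 818/1980 ≈ 0.413131.
d = −(3/4) ln(1 − 4p/3) = −0.75 ln(1 − 0.550841) = −0.75 ln(0.449159)
  = −0.75 × (-0.800378) = 0.600284 substitutions/site.

0.60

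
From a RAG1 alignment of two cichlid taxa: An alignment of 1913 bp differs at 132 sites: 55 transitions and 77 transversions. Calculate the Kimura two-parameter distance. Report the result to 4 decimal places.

0.0724

P = 55/1913 ≈ 0.028751 and Q = 77/1913 ≈ 0.040251.
Under the Kimura two-parameter model, d = −½ ln(1 − 2P − Q) − ¼ ln(1 − 2Q).
1 − 2P − Q = 0.902247, giving −½ ln(0.902247) = 0.051433.
1 − 2Q = 0.919498, giving −¼ ln(0.919498) = 0.020982.
d = 0.051433 + 0.020982 = 0.072415.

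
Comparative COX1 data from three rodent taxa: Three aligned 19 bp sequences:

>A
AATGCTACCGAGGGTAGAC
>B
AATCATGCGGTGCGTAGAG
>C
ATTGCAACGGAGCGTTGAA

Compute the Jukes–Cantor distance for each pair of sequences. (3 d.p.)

d(A,B) = 0.507, d(A,C) = 0.410, d(B,C) = 0.618

A–B: 7/19 sites differ → p ≈ 0.368421, d = −0.75 ln(1 − 0.491228) = 0.506816 ≈ 0.507.
A–C: 6/19 sites differ → p ≈ 0.315789, d = −0.75 ln(1 − 0.421052) = 0.409907 ≈ 0.410.
B–C: 8/19 sites differ → p ≈ 0.421053, d = −0.75 ln(1 − 0.561404) = 0.618132 ≈ 0.618.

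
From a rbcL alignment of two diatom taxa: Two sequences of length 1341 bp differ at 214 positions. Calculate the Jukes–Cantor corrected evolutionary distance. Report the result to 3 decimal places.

p = 214/1341 ≈ 0.159582.
d = −(3/4) ln(1 − 4p/3) = −0.75 ln(1 − 0.212776) = −0.75 ln(0.787224)
  = −0.75 × (-0.239242) = 0.179432 substitutions/site.

0.179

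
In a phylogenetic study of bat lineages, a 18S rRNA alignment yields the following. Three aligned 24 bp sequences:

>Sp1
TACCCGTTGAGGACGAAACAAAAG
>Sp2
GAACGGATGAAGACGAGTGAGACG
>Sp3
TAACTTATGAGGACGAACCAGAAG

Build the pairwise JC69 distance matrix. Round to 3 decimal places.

d(Sp1,Sp2) = 0.608, d(Sp1,Sp3) = 0.304, d(Sp2,Sp3) = 0.441

Sp1–Sp2: 10/24 sites differ → p ≈ 0.416667, d = −0.75 ln(1 − 0.555556) = 0.608198 ≈ 0.608.
Sp1–Sp3: 6/24 sites differ → p = 0.25, d = −0.75 ln(1 − 0.333333) = 0.304098 ≈ 0.304.
Sp2–Sp3: 8/24 sites differ → p ≈ 0.333333, d = −0.75 ln(1 − 0.444444) = 0.440839 ≈ 0.441.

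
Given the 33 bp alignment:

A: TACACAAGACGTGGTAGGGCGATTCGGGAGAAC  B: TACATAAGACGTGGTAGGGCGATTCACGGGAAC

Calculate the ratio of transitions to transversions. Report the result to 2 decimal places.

Transitions are A↔G and C↔T; transversions are all other mismatches.
Transitions: 3. Transversions: 1.
R = 3/1 = 3.00.

3.00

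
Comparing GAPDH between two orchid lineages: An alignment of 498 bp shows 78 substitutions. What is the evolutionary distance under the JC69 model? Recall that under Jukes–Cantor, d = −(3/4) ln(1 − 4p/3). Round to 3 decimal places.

0.176

p = 78/498 ≈ 0.156627.
d = −(3/4) ln(1 − 4p/3) = −0.75 ln(1 − 0.208836) = −0.75 ln(0.791164)
  = −0.75 × (-0.234250) = 0.175688 substitutions/site.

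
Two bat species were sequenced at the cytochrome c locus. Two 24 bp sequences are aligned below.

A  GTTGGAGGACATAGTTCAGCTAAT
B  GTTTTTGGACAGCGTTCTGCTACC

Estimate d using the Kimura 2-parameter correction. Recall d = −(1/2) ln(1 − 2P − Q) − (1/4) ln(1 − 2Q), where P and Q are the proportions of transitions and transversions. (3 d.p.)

0.454

Of 24 sites, 1 differences are transitions and 7 are transversions, so P = 1/24 ≈ 0.041667 and Q = 7/24 ≈ 0.291667.
Under the Kimura two-parameter model, d = −½ ln(1 − 2P − Q) − ¼ ln(1 − 2Q).
1 − 2P − Q = 0.624999, giving −½ ln(0.624999) = 0.235003.
1 − 2Q = 0.416666, giving −¼ ln(0.416666) = 0.218868.
d = 0.235003 + 0.218868 = 0.453871.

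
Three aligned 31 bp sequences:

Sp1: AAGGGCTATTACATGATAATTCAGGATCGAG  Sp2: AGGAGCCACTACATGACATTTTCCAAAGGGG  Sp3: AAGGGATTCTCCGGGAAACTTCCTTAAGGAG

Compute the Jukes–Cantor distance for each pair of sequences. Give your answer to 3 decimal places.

d(Sp1,Sp2) = 0.614, d(Sp1,Sp3) = 0.614, d(Sp2,Sp3) = 0.691

Sp1–Sp2: 13/31 sites differ → p ≈ 0.419355, d = −0.75 ln(1 − 0.55914) = 0.614271 ≈ 0.614.
Sp1–Sp3: 13/31 sites differ → p ≈ 0.419355, d = −0.75 ln(1 − 0.55914) = 0.614271 ≈ 0.614.
Sp2–Sp3: 14/31 sites differ → p ≈ 0.451613, d = −0.75 ln(1 − 0.602151) = 0.691262 ≈ 0.691.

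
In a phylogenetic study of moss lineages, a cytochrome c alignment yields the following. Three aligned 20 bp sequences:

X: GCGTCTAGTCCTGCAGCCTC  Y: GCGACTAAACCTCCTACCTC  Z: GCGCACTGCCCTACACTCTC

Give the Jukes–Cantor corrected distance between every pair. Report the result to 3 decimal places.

X–Y: 6/20 sites differ → p = 0.3, d = −0.75 ln(1 − 0.4) = 0.383119 ≈ 0.383.
X–Z: 8/20 sites differ → p = 0.4, d = −0.75 ln(1 − 0.533333) = 0.571605 ≈ 0.572.
Y–Z: 10/20 sites differ → p = 0.5, d = −0.75 ln(1 − 0.666667) = 0.823960 ≈ 0.824.

d(X,Y) = 0.383, d(X,Z) = 0.572, d(Y,Z) = 0.824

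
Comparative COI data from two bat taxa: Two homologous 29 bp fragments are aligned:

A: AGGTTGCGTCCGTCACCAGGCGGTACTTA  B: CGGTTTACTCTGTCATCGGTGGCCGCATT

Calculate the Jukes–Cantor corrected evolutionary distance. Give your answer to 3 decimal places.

0.774

The sequences differ at 14 of 29 sites, so p = 14/29 ≈ 0.482759.
d = −(3/4) ln(1 − 4p/3) = −0.75 ln(1 − 0.643679) = −0.75 ln(0.356321)
  = −0.75 × (-1.031923) = 0.773942 substitutions/site.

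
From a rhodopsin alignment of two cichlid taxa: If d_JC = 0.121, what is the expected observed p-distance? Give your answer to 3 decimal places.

p = (3/4)(1 − e^(−4d/3)) = 0.75 × (1 − e^(-0.161333)) = 0.75 × (1 − 0.851009) = 0.111743.

0.112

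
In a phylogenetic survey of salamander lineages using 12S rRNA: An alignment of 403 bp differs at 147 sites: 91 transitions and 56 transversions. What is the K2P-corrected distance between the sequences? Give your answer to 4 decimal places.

P = 91/403 ≈ 0.225806 and Q = 56/403 ≈ 0.138958.
Under the Kimura two-parameter model, d = −½ ln(1 − 2P − Q) − ¼ ln(1 − 2Q).
1 − 2P − Q = 0.40943, giving −½ ln(0.40943) = 0.446495.
1 − 2Q = 0.722084, giving −¼ ln(0.722084) = 0.081403.
d = 0.446495 + 0.081403 = 0.527898.

0.5279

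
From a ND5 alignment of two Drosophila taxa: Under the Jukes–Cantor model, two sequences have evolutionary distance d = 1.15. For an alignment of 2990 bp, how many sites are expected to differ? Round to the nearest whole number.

Invert JC69: p = (3/4)(1 − e^(−4d/3)) = 0.75 × (1 − e^(-1.533333)) = 0.75 × (1 − 0.215815) = 0.588139.
Expected differing sites = pL ≈ 0.588139 × 2990 = 1758.53561 ≈ 1759.

1759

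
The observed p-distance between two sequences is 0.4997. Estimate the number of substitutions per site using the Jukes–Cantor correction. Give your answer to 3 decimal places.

d = −(3/4) ln(1 − 4p/3) = −0.75 ln(1 − 0.666267) = −0.75 ln(0.333733)
  = −0.75 × (-1.097414) = 0.823061 substitutions/site.

0.823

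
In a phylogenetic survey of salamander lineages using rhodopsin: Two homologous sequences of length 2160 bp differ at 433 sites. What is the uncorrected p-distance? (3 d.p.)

p = 433/2160 = 0.200462… ≈ 0.200 (to 3 d.p.).

0.200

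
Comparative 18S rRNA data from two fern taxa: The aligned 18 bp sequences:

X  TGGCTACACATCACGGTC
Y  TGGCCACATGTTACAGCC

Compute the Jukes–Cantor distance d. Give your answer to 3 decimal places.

The sequences differ at 6 of 18 sites (5, 9, 10, 12, 15, 17), so p = 6/18 ≈ 0.333333.
d = −(3/4) ln(1 − 4p/3) = −0.75 ln(1 − 0.444444) = −0.75 ln(0.555556)
  = −0.75 × (-0.587786) = 0.440840 substitutions/site.

0.441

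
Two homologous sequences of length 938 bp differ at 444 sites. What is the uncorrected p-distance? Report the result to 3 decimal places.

0.473

p = 444/938 = 0.473347… ≈ 0.473 (to 3 d.p.).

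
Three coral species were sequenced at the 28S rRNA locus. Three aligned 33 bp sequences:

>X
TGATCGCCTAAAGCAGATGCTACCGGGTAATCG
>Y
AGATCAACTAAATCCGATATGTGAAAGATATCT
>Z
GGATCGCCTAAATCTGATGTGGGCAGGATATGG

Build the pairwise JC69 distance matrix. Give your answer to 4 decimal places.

X–Y: 16/33 sites differ → p ≈ 0.484848, d = −0.75 ln(1 − 0.646464) = 0.779827 ≈ 0.7798.
X–Z: 11/33 sites differ → p ≈ 0.333333, d = −0.75 ln(1 − 0.444444) = 0.440839 ≈ 0.4408.
Y–Z: 10/33 sites differ → p ≈ 0.30303, d = −0.75 ln(1 − 0.40404) = 0.388186 ≈ 0.3882.

d(X,Y) = 0.7798, d(X,Z) = 0.4408, d(Y,Z) = 0.3882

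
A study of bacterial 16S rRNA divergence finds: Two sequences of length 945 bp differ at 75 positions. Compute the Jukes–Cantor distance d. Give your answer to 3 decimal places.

0.084

p = 75/945 ≈ 0.079365.
d = −(3/4) ln(1 − 4p/3) = −0.75 ln(1 − 0.10582) = −0.75 ln(0.89418)
  = −0.75 × (-0.111848) = 0.083886 substitutions/site.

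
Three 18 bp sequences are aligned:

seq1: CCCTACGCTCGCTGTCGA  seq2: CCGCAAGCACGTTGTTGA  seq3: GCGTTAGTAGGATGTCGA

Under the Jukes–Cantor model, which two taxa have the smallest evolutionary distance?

seq1 and seq2

seq1–seq2: 6/18 differ, p = 0.333, d = 0.441.
seq1–seq3: 8/18 differ, p = 0.444, d = 0.673.
seq2–seq3: 7/18 differ, p = 0.389, d = 0.548.
The smallest distance is between seq1 and seq2.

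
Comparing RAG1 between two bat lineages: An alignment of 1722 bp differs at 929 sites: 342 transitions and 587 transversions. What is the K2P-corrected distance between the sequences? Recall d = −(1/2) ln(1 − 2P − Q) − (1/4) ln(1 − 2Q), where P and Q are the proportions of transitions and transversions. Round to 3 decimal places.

P = 342/1722 ≈ 0.198606 and Q = 587/1722 ≈ 0.340883.
Under the Kimura two-parameter model, d = −½ ln(1 − 2P − Q) − ¼ ln(1 − 2Q).
1 − 2P − Q = 0.261905, giving −½ ln(0.261905) = 0.669887.
1 − 2Q = 0.318234, giving −¼ ln(0.318234) = 0.286242.
d = 0.669887 + 0.286242 = 0.956129.

0.956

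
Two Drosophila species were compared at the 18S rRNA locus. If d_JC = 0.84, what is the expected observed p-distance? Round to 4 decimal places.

0.5053

p = (3/4)(1 − e^(−4d/3)) = 0.75 × (1 − e^(-1.12)) = 0.75 × (1 − 0.326280) = 0.505290.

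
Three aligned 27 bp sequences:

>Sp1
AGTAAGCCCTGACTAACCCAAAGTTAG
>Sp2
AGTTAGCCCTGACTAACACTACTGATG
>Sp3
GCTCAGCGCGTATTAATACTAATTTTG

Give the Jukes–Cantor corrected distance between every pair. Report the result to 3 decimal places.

Sp1–Sp2: 8/27 sites differ → p ≈ 0.296296, d = −0.75 ln(1 − 0.395061) = 0.376971 ≈ 0.377.
Sp1–Sp3: 12/27 sites differ → p ≈ 0.444444, d = −0.75 ln(1 − 0.592592) = 0.673455 ≈ 0.673.
Sp2–Sp3: 11/27 sites differ → p ≈ 0.407407, d = −0.75 ln(1 − 0.543209) = 0.587647 ≈ 0.588.

d(Sp1,Sp2) = 0.377, d(Sp1,Sp3) = 0.673, d(Sp2,Sp3) = 0.588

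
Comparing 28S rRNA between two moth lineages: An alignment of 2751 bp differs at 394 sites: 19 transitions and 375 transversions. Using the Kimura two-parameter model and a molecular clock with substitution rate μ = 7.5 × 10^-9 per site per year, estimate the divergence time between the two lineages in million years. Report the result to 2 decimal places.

10.73

P = 19/2751 ≈ 0.006907 and Q = 375/2751 ≈ 0.136314.
Under the Kimura two-parameter model, d = −½ ln(1 − 2P − Q) − ¼ ln(1 − 2Q).
1 − 2P − Q = 0.849872, giving −½ ln(0.849872) = 0.081335.
1 − 2Q = 0.727372, giving −¼ ln(0.727372) = 0.079579.
d = 0.081335 + 0.079579 = 0.160914.
Under a molecular clock d = 2μt, so t = d/(2μ) = 0.160914 / (2 × 7.5 × 10^-9) = 10.73 million years.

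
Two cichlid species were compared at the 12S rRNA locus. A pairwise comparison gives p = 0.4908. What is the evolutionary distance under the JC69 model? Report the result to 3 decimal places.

d = −(3/4) ln(1 − 4p/3) = −0.75 ln(1 − 0.6544) = −0.75 ln(0.3456)
  = −0.75 × (-1.062473) = 0.796855 substitutions/site.

0.797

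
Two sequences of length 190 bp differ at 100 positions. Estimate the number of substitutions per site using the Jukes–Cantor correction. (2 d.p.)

0.91

p = 100/190 ≈ 0.526316.
d = −(3/4) ln(1 − 4p/3) = −0.75 ln(1 − 0.701755) = −0.75 ln(0.298245)
  = −0.75 × (-1.209840) = 0.907380 substitutions/site.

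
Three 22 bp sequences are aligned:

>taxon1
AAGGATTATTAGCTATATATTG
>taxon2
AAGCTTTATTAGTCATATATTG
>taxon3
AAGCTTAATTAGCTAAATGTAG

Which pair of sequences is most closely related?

taxon1–taxon2: 4/22 differ, p = 0.182, d = 0.208.
taxon1–taxon3: 6/22 differ, p = 0.273, d = 0.339.
taxon2–taxon3: 6/22 differ, p = 0.273, d = 0.339.
The smallest distance is between taxon1 and taxon2.

taxon1 and taxon2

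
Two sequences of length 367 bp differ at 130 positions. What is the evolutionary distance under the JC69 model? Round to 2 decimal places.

p = 130/367 ≈ 0.354223.
d = −(3/4) ln(1 − 4p/3) = −0.75 ln(1 − 0.472297) = −0.75 ln(0.527703)
  = −0.75 × (-0.639222) = 0.479417 substitutions/site.

0.48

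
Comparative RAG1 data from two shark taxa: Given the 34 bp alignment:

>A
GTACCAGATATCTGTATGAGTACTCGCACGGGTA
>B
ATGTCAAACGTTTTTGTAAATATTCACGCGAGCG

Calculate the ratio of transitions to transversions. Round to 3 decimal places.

Transitions are A↔G and C↔T; transversions are all other mismatches.
Transitions: 16. Transversions: 1.
R = 16/1 = 16.000.

16.000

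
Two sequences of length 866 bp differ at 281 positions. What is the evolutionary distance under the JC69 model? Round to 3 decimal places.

p = 281/866 ≈ 0.32448.
d = −(3/4) ln(1 − 4p/3) = −0.75 ln(1 − 0.43264) = −0.75 ln(0.56736)
  = −0.75 × (-0.566761) = 0.425071 substitutions/site.

0.425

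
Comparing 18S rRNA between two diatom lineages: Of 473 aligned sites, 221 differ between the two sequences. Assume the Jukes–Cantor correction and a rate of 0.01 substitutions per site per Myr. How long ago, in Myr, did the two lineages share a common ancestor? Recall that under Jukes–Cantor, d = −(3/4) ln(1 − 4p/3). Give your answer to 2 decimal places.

p = 221/473 ≈ 0.46723.
d = −(3/4) ln(1 − 4p/3) = −0.75 ln(1 − 0.622973) = −0.75 ln(0.377027)
  = −0.75 × (-0.975438) = 0.731579 substitutions/site.
Under a molecular clock d = 2μt, so t = d/(2μ) = 0.731579 / (2 × 0.01) = 36.58 Myr.

36.58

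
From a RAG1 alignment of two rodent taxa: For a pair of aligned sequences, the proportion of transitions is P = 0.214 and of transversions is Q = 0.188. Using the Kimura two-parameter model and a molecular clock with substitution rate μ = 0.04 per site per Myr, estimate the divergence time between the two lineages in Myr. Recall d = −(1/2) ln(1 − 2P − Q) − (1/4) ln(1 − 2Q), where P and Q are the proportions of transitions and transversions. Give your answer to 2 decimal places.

Under the Kimura two-parameter model, d = −½ ln(1 − 2P − Q) − ¼ ln(1 − 2Q).
1 − 2P − Q = 0.384, giving −½ ln(0.384) = 0.478556.
1 − 2Q = 0.624, giving −¼ ln(0.624) = 0.117901.
d = 0.478556 + 0.117901 = 0.596457.
Under a molecular clock d = 2μt, so t = d/(2μ) = 0.596457 / (2 × 0.04) = 7.46 Myr.

7.46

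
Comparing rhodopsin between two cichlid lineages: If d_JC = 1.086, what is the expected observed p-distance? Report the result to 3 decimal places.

0.574

p = (3/4)(1 − e^(−4d/3)) = 0.75 × (1 − e^(-1.448)) = 0.75 × (1 − 0.235040) = 0.573720.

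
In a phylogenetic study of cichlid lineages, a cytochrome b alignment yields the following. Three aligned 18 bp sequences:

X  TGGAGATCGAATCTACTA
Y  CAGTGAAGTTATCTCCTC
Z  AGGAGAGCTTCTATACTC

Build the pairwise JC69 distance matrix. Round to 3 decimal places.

d(X,Y) = 0.824, d(X,Z) = 0.548, d(Y,Z) = 0.673

X–Y: 9/18 sites differ → p = 0.5, d = −0.75 ln(1 − 0.666667) = 0.823960 ≈ 0.824.
X–Z: 7/18 sites differ → p ≈ 0.388889, d = −0.75 ln(1 − 0.518519) = 0.548166 ≈ 0.548.
Y–Z: 8/18 sites differ → p ≈ 0.444444, d = −0.75 ln(1 − 0.592592) = 0.673455 ≈ 0.673.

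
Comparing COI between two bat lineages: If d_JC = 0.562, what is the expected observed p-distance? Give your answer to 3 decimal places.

0.395

p = (3/4)(1 − e^(−4d/3)) = 0.75 × (1 − e^(-0.749333)) = 0.75 × (1 − 0.472682) = 0.395489.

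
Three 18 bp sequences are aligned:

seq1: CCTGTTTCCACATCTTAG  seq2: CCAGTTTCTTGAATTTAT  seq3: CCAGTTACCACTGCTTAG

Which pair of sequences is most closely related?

seq1–seq2: 7/18 differ, p = 0.389, d = 0.548.
seq1–seq3: 4/18 differ, p = 0.222, d = 0.264.
seq2–seq3: 8/18 differ, p = 0.444, d = 0.673.
The smallest distance is between seq1 and seq3.

seq1 and seq3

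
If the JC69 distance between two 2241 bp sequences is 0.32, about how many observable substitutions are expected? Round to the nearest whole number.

Invert JC69: p = (3/4)(1 − e^(−4d/3)) = 0.75 × (1 − e^(-0.426667)) = 0.75 × (1 − 0.652681) = 0.260489.
Expected differing sites = pL ≈ 0.260489 × 2241 = 583.755849 ≈ 584.

584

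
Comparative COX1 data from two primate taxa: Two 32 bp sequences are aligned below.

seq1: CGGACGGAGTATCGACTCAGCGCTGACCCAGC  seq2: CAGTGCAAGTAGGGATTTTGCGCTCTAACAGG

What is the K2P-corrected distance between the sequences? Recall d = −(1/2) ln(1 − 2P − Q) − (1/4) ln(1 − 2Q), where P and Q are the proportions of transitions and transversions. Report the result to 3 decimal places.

Of 32 sites, 4 differences are transitions and 11 are transversions, so P = 4/32 = 0.125 and Q = 11/32 = 0.34375.
Under the Kimura two-parameter model, d = −½ ln(1 − 2P − Q) − ¼ ln(1 − 2Q).
1 − 2P − Q = 0.40625, giving −½ ln(0.40625) = 0.450393.
1 − 2Q = 0.3125, giving −¼ ln(0.3125) = 0.290788.
d = 0.450393 + 0.290788 = 0.741181.

0.741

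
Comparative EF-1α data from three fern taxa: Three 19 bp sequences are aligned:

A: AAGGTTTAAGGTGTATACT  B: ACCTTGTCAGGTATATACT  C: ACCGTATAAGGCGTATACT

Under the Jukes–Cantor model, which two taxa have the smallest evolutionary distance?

A and C

A–B: 6/19 differ, p = 0.316, d = 0.410.
A–C: 4/19 differ, p = 0.211, d = 0.247.
B–C: 5/19 differ, p = 0.263, d = 0.324.
The smallest distance is between A and C.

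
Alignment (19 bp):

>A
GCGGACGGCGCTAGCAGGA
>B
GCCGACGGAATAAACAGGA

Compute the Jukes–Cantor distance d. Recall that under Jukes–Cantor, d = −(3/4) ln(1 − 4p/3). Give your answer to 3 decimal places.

0.410

The sequences differ at 6 of 19 sites (3, 9, 10, 11, 12, 14), so p = 6/19 ≈ 0.315789.
d = −(3/4) ln(1 − 4p/3) = −0.75 ln(1 − 0.421052) = −0.75 ln(0.578948)
  = −0.75 × (-0.546543) = 0.409907 substitutions/site.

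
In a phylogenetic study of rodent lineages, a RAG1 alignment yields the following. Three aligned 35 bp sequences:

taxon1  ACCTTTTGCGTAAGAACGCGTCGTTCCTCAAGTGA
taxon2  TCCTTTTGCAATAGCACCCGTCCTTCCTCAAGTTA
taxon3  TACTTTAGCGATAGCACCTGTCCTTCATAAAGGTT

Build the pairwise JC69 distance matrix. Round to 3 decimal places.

d(taxon1,taxon2) = 0.273, d(taxon1,taxon3) = 0.572, d(taxon2,taxon3) = 0.273

taxon1–taxon2: 8/35 sites differ → p ≈ 0.228571, d = −0.75 ln(1 − 0.304761) = 0.272625 ≈ 0.273.
taxon1–taxon3: 14/35 sites differ → p = 0.4, d = −0.75 ln(1 − 0.533333) = 0.571605 ≈ 0.572.
taxon2–taxon3: 8/35 sites differ → p ≈ 0.228571, d = −0.75 ln(1 − 0.304761) = 0.272625 ≈ 0.273.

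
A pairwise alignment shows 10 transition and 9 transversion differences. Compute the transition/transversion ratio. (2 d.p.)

R = 10/9 = 1.111111… ≈ 1.11 (to 2 d.p.).

1.11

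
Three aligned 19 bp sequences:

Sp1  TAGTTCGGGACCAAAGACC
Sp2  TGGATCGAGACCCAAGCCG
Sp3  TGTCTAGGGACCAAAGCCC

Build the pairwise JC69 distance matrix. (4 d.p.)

Sp1–Sp2: 6/19 sites differ → p ≈ 0.315789, d = −0.75 ln(1 − 0.421052) = 0.409907 ≈ 0.4099.
Sp1–Sp3: 5/19 sites differ → p ≈ 0.263158, d = −0.75 ln(1 − 0.350877) = 0.324100 ≈ 0.3241.
Sp2–Sp3: 6/19 sites differ → p ≈ 0.315789, d = −0.75 ln(1 − 0.421052) = 0.409907 ≈ 0.4099.

d(Sp1,Sp2) = 0.4099, d(Sp1,Sp3) = 0.3241, d(Sp2,Sp3) = 0.4099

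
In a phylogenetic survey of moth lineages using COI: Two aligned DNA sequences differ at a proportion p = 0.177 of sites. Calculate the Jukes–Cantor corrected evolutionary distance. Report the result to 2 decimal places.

d = −(3/4) ln(1 − 4p/3) = −0.75 ln(1 − 0.236) = −0.75 ln(0.764)
  = −0.75 × (-0.269187) = 0.201890 substitutions/site.

0.20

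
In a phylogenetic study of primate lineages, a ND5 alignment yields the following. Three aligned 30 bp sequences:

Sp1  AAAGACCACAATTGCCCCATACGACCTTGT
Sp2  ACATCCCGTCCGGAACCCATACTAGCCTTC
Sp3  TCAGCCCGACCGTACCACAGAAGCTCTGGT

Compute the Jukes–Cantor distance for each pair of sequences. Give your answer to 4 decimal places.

Sp1–Sp2: 16/30 sites differ → p ≈ 0.533333, d = −0.75 ln(1 − 0.711111) = 0.931285 ≈ 0.9313.
Sp1–Sp3: 15/30 sites differ → p = 0.5, d = −0.75 ln(1 − 0.666667) = 0.823960 ≈ 0.8240.
Sp2–Sp3: 15/30 sites differ → p = 0.5, d = −0.75 ln(1 − 0.666667) = 0.823960 ≈ 0.8240.

d(Sp1,Sp2) = 0.9313, d(Sp1,Sp3) = 0.8240, d(Sp2,Sp3) = 0.8240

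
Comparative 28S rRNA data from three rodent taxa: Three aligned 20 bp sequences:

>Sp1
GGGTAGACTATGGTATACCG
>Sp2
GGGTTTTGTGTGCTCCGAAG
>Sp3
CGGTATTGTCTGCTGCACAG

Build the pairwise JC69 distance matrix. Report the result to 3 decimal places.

Sp1–Sp2: 11/20 sites differ → p = 0.55, d = −0.75 ln(1 − 0.733333) = 0.991316 ≈ 0.991.
Sp1–Sp3: 9/20 sites differ → p = 0.45, d = −0.75 ln(1 − 0.6) = 0.687218 ≈ 0.687.
Sp2–Sp3: 6/20 sites differ → p = 0.3, d = −0.75 ln(1 − 0.4) = 0.383119 ≈ 0.383.

d(Sp1,Sp2) = 0.991, d(Sp1,Sp3) = 0.687, d(Sp2,Sp3) = 0.383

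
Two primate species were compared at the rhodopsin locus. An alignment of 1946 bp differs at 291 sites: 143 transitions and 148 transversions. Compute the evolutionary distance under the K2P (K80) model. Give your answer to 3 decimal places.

0.167

P = 143/1946 ≈ 0.073484 and Q = 148/1946 ≈ 0.076053.
Under the Kimura two-parameter model, d = −½ ln(1 − 2P − Q) − ¼ ln(1 − 2Q).
1 − 2P − Q = 0.776979, giving −½ ln(0.776979) = 0.126171.
1 − 2Q = 0.847894, giving −¼ ln(0.847894) = 0.041250.
d = 0.126171 + 0.041250 = 0.167421.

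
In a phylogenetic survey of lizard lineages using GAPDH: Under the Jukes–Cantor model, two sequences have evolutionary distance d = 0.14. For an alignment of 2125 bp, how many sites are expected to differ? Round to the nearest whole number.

Invert JC69: p = (3/4)(1 − e^(−4d/3)) = 0.75 × (1 − e^(-0.186667)) = 0.75 × (1 − 0.829720) = 0.127710.
Expected differing sites = pL ≈ 0.127710 × 2125 = 271.38375 ≈ 271.

271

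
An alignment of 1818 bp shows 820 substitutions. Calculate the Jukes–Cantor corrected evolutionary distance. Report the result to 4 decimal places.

p = 820/1818 ≈ 0.451045.
d = −(3/4) ln(1 − 4p/3) = −0.75 ln(1 − 0.601393) = −0.75 ln(0.398607)
  = −0.75 × (-0.919779) = 0.689834 substitutions/site.

0.6898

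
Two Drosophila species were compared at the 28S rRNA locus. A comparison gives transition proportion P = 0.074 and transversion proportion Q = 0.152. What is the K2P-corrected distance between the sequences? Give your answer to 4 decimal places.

0.2689

Under the Kimura two-parameter model, d = −½ ln(1 − 2P − Q) − ¼ ln(1 − 2Q).
1 − 2P − Q = 0.7, giving −½ ln(0.7) = 0.178337.
1 − 2Q = 0.696, giving −¼ ln(0.696) = 0.090601.
d = 0.178337 + 0.090601 = 0.268938.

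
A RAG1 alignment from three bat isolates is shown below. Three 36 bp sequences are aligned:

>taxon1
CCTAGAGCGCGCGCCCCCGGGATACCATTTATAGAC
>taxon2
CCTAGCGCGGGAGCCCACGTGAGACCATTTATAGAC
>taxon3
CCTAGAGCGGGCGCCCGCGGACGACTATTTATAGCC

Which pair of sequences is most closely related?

taxon1–taxon2: 6/36 differ, p = 0.167, d = 0.188.
taxon1–taxon3: 7/36 differ, p = 0.194, d = 0.225.
taxon2–taxon3: 8/36 differ, p = 0.222, d = 0.264.
The smallest distance is between taxon1 and taxon2.

taxon1 and taxon2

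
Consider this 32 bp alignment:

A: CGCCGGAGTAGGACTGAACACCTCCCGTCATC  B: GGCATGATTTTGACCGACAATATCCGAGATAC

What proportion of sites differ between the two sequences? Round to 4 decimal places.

The sequences differ at 17 of 32 positions.
p = 17/32 = 0.53125 ≈ 0.5313 (to 4 d.p.).

0.5313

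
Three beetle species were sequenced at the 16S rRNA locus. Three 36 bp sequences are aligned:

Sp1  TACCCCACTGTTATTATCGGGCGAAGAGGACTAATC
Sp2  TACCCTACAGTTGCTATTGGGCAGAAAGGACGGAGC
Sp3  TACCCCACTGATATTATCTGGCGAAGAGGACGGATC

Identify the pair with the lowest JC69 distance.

Sp1 and Sp3

Sp1–Sp2: 11/36 differ, p = 0.306, d = 0.392.
Sp1–Sp3: 4/36 differ, p = 0.111, d = 0.120.
Sp2–Sp3: 11/36 differ, p = 0.306, d = 0.392.
The smallest distance is between Sp1 and Sp3.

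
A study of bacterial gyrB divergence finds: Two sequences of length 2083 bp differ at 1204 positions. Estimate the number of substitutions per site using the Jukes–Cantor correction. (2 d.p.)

p = 1204/2083 ≈ 0.578012.
d = −(3/4) ln(1 − 4p/3) = −0.75 ln(1 − 0.770683) = −0.75 ln(0.229317)
  = −0.75 × (-1.472650) = 1.104488 substitutions/site.

1.10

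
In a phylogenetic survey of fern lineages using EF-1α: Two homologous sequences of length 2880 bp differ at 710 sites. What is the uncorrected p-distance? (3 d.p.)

p = 710/2880 = 0.246527… ≈ 0.247 (to 3 d.p.).

0.247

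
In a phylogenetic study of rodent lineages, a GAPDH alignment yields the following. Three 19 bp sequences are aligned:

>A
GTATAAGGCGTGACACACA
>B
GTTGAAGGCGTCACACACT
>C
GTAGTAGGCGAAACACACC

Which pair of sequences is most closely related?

A–B: 4/19 differ, p = 0.211, d = 0.247.
A–C: 5/19 differ, p = 0.263, d = 0.324.
B–C: 5/19 differ, p = 0.263, d = 0.324.
The smallest distance is between A and B.

A and B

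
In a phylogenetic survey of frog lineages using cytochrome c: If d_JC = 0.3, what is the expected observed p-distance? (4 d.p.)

0.2473

p = (3/4)(1 − e^(−4d/3)) = 0.75 × (1 − e^(-0.4)) = 0.75 × (1 − 0.670320) = 0.247260.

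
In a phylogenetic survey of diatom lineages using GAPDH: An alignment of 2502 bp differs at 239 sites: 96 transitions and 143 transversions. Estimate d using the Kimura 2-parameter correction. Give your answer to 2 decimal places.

0.10

P = 96/2502 ≈ 0.038369 and Q = 143/2502 ≈ 0.057154.
Under the Kimura two-parameter model, d = −½ ln(1 − 2P − Q) − ¼ ln(1 − 2Q).
1 − 2P − Q = 0.866108, giving −½ ln(0.866108) = 0.071873.
1 − 2Q = 0.885692, giving −¼ ln(0.885692) = 0.030347.
d = 0.071873 + 0.030347 = 0.102220.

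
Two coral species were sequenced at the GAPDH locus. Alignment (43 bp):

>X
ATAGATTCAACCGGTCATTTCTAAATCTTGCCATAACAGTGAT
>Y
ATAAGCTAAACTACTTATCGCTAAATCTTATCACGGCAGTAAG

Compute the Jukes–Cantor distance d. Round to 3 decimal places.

0.562

The sequences differ at 17 of 43 sites, so p = 17/43 ≈ 0.395349.
d = −(3/4) ln(1 − 4p/3) = −0.75 ln(1 − 0.527132) = −0.75 ln(0.472868)
  = −0.75 × (-0.748939) = 0.561704 substitutions/site.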